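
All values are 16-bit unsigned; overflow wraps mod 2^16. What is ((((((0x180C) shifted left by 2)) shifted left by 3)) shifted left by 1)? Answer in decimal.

768

0x180C = 0001100000001100
→ shifted left by 2 (mod 2^16) → 0110000000110000 = 24624
→ shifted left by 3 (mod 2^16) → 0000000110000000 = 384
→ shifted left by 1 (mod 2^16) → 0000001100000000 = 768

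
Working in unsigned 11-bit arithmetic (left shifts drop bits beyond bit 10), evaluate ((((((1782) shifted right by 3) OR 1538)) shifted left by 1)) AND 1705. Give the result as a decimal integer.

1192

1782 = 11011110110
→ shifted right by 3 → 00011011110 = 222
1538 = 11000000010
→ OR → 11011011110 = 1758
→ shifted left by 1 (mod 2^11) → 10110111100 = 1468
1705 = 11010101001
→ AND → 10010101000 = 1192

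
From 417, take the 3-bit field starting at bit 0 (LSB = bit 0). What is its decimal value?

v = 00110100001
Shift right by 0: 00110100001
Mask low 3 bits: 001 = 1

1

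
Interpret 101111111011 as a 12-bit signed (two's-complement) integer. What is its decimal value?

-1029

pattern = 101111111011 (MSB is 1 ⇒ negative)
Invert: 010000000100, add 1 → 010000000101 = 1029, so the value is -1029.
(Equivalently: 3067 - 2^12 = 3067 - 4096 = -1029.)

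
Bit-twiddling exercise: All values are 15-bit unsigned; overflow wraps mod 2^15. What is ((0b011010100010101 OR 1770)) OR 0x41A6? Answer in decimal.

0b011010100010101 = 011010100010101
1770 = 000011011101010
→ OR → 011011111111111 = 14335
0x41A6 = 100000110100110
→ OR → 111011111111111 = 30719

30719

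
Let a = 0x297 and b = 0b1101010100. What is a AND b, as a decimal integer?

532

0x297 = 1010010111
b = 1101010100
AND → 1000010100 = 532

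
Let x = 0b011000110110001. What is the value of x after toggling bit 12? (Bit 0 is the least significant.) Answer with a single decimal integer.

8625

x = 011000110110001
bit 12 is currently 1; toggle it via x ^ (1 << 12) = x ^ 4096
→ 010000110110001 = 8625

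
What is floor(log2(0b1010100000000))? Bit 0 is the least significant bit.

0b1010100000000 = 1010100000000
The topmost 1 is at position 12 (since 2^12 = 4096 ≤ 5376 < 8192).

12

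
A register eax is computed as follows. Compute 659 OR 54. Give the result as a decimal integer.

659 = 1010010011
54 = 0000110110
 OR → 1010110111 = 695

695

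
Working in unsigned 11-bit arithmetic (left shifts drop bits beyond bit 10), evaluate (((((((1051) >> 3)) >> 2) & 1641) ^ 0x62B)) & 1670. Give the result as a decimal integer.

1051 = 10000011011
→ >> 3 → 00010000011 = 131
→ >> 2 → 00000100000 = 32
1641 = 11001101001
→ & → 00000100000 = 32
0x62B = 11000101011
→ ^ → 11000001011 = 1547
1670 = 11010000110
→ & → 11000000010 = 1538

1538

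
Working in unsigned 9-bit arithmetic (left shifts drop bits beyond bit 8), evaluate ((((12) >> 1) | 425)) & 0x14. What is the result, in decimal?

12 = 000001100
→ >> 1 → 000000110 = 6
425 = 110101001
→ | → 110101111 = 431
0x14 = 000010100
→ & → 000000100 = 4

4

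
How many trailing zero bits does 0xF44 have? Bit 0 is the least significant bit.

0xF44 = 111101000100
Trailing zeros: 2, so the lowest set bit is bit 2 (value 4).

2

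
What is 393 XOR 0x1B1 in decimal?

56

393 = 110001001
0x1B1 = 110110001
XOR → 000111000 = 56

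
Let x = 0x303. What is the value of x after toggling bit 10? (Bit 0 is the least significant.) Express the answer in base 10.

x = 01100000011
bit 10 is currently 0; toggle it via x ^ (1 << 10) = x ^ 1024
→ 11100000011 = 1795

1795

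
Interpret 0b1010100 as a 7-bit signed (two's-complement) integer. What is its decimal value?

-44

pattern = 1010100 (MSB is 1 ⇒ negative)
Invert: 0101011, add 1 → 0101100 = 44, so the value is -44.
(Equivalently: 84 - 2^7 = 84 - 128 = -44.)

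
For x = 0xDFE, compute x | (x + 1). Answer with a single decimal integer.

x = 110111111110 = 3582
x + 1 = 110111111111
OR    = 110111111111 = 3583
(x | (x + 1) sets the lowest cleared bit.)

3583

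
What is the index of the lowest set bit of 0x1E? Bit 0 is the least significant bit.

0x1E = 11110
Trailing zeros: 1, so the lowest set bit is bit 1 (value 2).

1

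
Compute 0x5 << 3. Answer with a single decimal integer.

40

0x5 = 000101
shift left by 3 → 101000 = 40
(equivalently, 5 × 2^3 = 5 × 8)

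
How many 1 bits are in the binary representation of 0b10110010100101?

n = 10110010100101
Count the 1s: 1 + 1 + 1 + 1 + 1 + 1 + 1 = 7

7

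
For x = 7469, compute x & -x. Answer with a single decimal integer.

1

x = 1110100101101 = 7469
-x (two's complement) = …0001011010011
AND   = 0000000000001 = 1
(x & -x isolates the lowest set bit of x.)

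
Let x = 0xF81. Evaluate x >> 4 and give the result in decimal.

0xF81 = 111110000001
shift right by 4 → 000011111000 = 248
(equivalently, floor(3969 / 16))

248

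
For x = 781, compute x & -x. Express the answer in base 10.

1

x = 1100001101 = 781
-x (two's complement) = …0011110011
AND   = 0000000001 = 1
(x & -x isolates the lowest set bit of x.)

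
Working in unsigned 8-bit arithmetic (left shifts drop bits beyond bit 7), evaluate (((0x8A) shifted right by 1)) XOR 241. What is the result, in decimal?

180

0x8A = 10001010
→ shifted right by 1 → 01000101 = 69
241 = 11110001
→ XOR → 10110100 = 180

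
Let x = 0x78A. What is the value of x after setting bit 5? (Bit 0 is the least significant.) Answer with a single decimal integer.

1962

x = 11110001010
bit 5 is currently 0; set it via x | (1 << 5) = x | 32
→ 11110101010 = 1962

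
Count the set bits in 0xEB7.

9

0xEB7 = 111010110111
Count the 1s: 1 + 1 + 1 + 1 + 1 + 1 + 1 + 1 + 1 = 9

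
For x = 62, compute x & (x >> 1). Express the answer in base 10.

x = 111110 = 62
x>>1 = 011111
AND  = 011110 = 30
(x & (x >> 1) has a 1 wherever x has two consecutive 1 bits.)

30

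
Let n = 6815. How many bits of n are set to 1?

9

6815 = 1101010011111
Count the 1s: 1 + 1 + 1 + 1 + 1 + 1 + 1 + 1 + 1 = 9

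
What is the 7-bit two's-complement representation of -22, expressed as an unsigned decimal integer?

22 in 7 bits: 0010110
Invert: 1101001
Add 1:  1101010 = 106
(Check: 2^7 - 22 = 128 - 22 = 106.)

106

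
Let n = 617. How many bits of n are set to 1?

617 = 1001101001
Count the 1s: 1 + 1 + 1 + 1 + 1 = 5

5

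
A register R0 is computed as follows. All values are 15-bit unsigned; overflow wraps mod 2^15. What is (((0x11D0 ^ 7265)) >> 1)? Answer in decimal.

0x11D0 = 001000111010000
7265 = 001110001100001
→ ^ → 000110110110001 = 3505
→ >> 1 → 000011011011000 = 1752

1752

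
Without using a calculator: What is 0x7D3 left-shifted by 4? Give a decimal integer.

0x7D3 = 000011111010011
shift left by 4 → 111110100110000 = 32048
(equivalently, 2003 × 2^4 = 2003 × 16)

32048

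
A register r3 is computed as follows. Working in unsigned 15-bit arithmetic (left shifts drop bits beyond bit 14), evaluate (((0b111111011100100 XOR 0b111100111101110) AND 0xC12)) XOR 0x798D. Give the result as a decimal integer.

0b111111011100100 = 111111011100100
0b111100111101110 = 111100111101110
→ XOR → 000011100001010 = 1802
0xC12 = 000110000010010
→ AND → 000010000000010 = 1026
0x798D = 111100110001101
→ XOR → 111110110001111 = 32143

32143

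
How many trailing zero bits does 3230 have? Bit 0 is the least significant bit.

1

3230 = 110010011110
Trailing zeros: 1, so the lowest set bit is bit 1 (value 2).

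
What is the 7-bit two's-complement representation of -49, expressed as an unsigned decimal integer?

49 in 7 bits: 0110001
Invert: 1001110
Add 1:  1001111 = 79
(Check: 2^7 - 49 = 128 - 49 = 79.)

79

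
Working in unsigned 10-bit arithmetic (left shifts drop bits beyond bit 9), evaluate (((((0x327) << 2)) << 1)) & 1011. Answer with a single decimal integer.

0x327 = 1100100111
→ << 2 (mod 2^10) → 0010011100 = 156
→ << 1 (mod 2^10) → 0100111000 = 312
1011 = 1111110011
→ & → 0100110000 = 304

304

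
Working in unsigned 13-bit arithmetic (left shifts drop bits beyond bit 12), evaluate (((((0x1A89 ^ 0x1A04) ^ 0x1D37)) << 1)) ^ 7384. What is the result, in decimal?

0x1A89 = 1101010001001
0x1A04 = 1101000000100
→ ^ → 0000010001101 = 141
0x1D37 = 1110100110111
→ ^ → 1110110111010 = 7610
→ << 1 (mod 2^13) → 1101101110100 = 7028
7384 = 1110011011000
→ ^ → 0011110101100 = 1964

1964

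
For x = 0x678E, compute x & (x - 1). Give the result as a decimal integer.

26508

x = 110011110001110 = 26510
x - 1 = 110011110001101
AND   = 110011110001100 = 26508
(x & (x - 1) clears the lowest set bit of x.)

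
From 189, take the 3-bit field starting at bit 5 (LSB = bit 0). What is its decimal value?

5

v = 10111101
Shift right by 5: 101
Mask low 3 bits: 101 = 5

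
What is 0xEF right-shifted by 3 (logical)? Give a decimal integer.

29

0xEF = 11101111
shift right by 3 → 00011101 = 29
(equivalently, floor(239 / 8))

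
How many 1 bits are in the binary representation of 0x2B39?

0x2B39 = 10101100111001
Count the 1s: 1 + 1 + 1 + 1 + 1 + 1 + 1 + 1 = 8

8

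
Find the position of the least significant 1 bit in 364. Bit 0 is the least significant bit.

2

364 = 101101100
Trailing zeros: 2, so the lowest set bit is bit 2 (value 4).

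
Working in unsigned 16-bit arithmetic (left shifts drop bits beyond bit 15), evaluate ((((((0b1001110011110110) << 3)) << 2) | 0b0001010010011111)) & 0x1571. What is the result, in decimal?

0b1001110011110110 = 1001110011110110
→ << 3 (mod 2^16) → 1110011110110000 = 59312
→ << 2 (mod 2^16) → 1001111011000000 = 40640
0b0001010010011111 = 0001010010011111
→ | → 1001111011011111 = 40671
0x1571 = 0001010101110001
→ & → 0001010001010001 = 5201

5201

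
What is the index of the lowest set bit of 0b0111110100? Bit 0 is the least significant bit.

0b0111110100 = 111110100
Trailing zeros: 2, so the lowest set bit is bit 2 (value 4).

2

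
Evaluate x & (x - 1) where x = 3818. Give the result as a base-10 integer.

x = 111011101010 = 3818
x - 1 = 111011101001
AND   = 111011101000 = 3816
(x & (x - 1) clears the lowest set bit of x.)

3816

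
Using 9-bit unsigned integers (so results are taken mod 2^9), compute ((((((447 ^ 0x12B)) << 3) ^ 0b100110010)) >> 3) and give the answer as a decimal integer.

50

447 = 110111111
0x12B = 100101011
→ ^ → 010010100 = 148
→ << 3 (mod 2^9) → 010100000 = 160
0b100110010 = 100110010
→ ^ → 110010010 = 402
→ >> 3 → 000110010 = 50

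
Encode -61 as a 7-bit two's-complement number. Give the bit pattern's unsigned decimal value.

67

61 in 7 bits: 0111101
Invert: 1000010
Add 1:  1000011 = 67
(Check: 2^7 - 61 = 128 - 61 = 67.)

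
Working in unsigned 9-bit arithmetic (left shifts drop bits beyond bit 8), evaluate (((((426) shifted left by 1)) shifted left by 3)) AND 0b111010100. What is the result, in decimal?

426 = 110101010
→ shifted left by 1 (mod 2^9) → 101010100 = 340
→ shifted left by 3 (mod 2^9) → 010100000 = 160
0b111010100 = 111010100
→ AND → 010000000 = 128

128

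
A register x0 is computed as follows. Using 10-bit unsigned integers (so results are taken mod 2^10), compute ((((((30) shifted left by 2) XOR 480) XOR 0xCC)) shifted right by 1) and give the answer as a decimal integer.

30 = 0000011110
→ shifted left by 2 (mod 2^10) → 0001111000 = 120
480 = 0111100000
→ XOR → 0110011000 = 408
0xCC = 0011001100
→ XOR → 0101010100 = 340
→ shifted right by 1 → 0010101010 = 170

170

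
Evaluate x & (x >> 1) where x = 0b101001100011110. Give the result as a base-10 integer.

x = 101001100011110 = 21278
x>>1 = 010100110001111
AND  = 000000100001110 = 270
(x & (x >> 1) has a 1 wherever x has two consecutive 1 bits.)

270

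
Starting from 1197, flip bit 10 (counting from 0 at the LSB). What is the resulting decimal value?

x = 10010101101
bit 10 is currently 1; toggle it via x ^ (1 << 10) = x ^ 1024
→ 00010101101 = 173

173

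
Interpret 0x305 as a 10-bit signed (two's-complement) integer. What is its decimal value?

pattern = 1100000101 (MSB is 1 ⇒ negative)
Invert: 0011111010, add 1 → 0011111011 = 251, so the value is -251.
(Equivalently: 773 - 2^10 = 773 - 1024 = -251.)

-251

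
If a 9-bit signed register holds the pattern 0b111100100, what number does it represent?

-28

pattern = 111100100 (MSB is 1 ⇒ negative)
Invert: 000011011, add 1 → 000011100 = 28, so the value is -28.
(Equivalently: 484 - 2^9 = 484 - 512 = -28.)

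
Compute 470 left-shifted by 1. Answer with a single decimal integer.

940

470 = 0111010110
shift left by 1 → 1110101100 = 940
(equivalently, 470 × 2^1 = 470 × 2)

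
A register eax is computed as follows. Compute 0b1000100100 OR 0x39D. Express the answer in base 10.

a = 1000100100
0x39D = 1110011101
 OR → 1110111101 = 957

957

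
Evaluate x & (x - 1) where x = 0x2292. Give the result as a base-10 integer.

x = 10001010010010 = 8850
x - 1 = 10001010010001
AND   = 10001010010000 = 8848
(x & (x - 1) clears the lowest set bit of x.)

8848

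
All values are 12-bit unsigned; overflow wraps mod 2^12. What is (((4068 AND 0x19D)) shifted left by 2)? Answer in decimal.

1552

4068 = 111111100100
0x19D = 000110011101
→ AND → 000110000100 = 388
→ shifted left by 2 (mod 2^12) → 011000010000 = 1552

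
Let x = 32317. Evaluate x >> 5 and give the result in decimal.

32317 = 111111000111101
shift right by 5 → 000001111110001 = 1009
(equivalently, floor(32317 / 32))

1009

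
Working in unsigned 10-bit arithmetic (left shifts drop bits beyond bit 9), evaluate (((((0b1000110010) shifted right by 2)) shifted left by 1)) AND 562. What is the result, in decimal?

16

0b1000110010 = 1000110010
→ shifted right by 2 → 0010001100 = 140
→ shifted left by 1 (mod 2^10) → 0100011000 = 280
562 = 1000110010
→ AND → 0000010000 = 16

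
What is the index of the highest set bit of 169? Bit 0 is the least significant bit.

7

169 = 10101001
The topmost 1 is at position 7 (since 2^7 = 128 ≤ 169 < 256).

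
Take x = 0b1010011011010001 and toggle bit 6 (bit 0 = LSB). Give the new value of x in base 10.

42641

x = 1010011011010001
bit 6 is currently 1; toggle it via x ^ (1 << 6) = x ^ 64
→ 1010011010010001 = 42641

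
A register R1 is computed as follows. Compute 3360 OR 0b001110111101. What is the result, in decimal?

4029

3360 = 110100100000
b = 001110111101
 OR → 111110111101 = 4029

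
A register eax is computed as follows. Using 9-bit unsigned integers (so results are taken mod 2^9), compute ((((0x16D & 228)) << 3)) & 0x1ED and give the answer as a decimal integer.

0x16D = 101101101
228 = 011100100
→ & → 001100100 = 100
→ << 3 (mod 2^9) → 100100000 = 288
0x1ED = 111101101
→ & → 100100000 = 288

288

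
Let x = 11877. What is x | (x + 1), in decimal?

11879

x = 10111001100101 = 11877
x + 1 = 10111001100110
OR    = 10111001100111 = 11879
(x | (x + 1) sets the lowest cleared bit.)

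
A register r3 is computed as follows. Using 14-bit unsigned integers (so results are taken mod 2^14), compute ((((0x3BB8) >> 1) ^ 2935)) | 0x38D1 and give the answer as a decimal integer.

16123

0x3BB8 = 11101110111000
→ >> 1 → 01110111011100 = 7644
2935 = 00101101110111
→ ^ → 01011010101011 = 5803
0x38D1 = 11100011010001
→ | → 11111011111011 = 16123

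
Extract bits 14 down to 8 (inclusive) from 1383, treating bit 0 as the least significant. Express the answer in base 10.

v = 000010101100111
Shift right by 8: 0000101
Mask low 7 bits: 0000101 = 5

5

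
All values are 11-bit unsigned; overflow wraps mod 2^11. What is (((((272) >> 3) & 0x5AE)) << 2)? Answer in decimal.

136

272 = 00100010000
→ >> 3 → 00000100010 = 34
0x5AE = 10110101110
→ & → 00000100010 = 34
→ << 2 (mod 2^11) → 00010001000 = 136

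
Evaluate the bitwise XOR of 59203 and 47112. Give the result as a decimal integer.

24395

59203 = 1110011101000011
47112 = 1011100000001000
XOR → 0101111101001011 = 24395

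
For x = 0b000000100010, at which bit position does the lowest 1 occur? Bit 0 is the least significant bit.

0b000000100010 = 100010
Trailing zeros: 1, so the lowest set bit is bit 1 (value 2).

1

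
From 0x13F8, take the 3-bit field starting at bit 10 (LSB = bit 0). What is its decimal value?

v = 1001111111000
Shift right by 10: 100
Mask low 3 bits: 100 = 4

4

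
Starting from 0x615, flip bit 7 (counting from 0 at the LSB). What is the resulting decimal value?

1685

x = 11000010101
bit 7 is currently 0; toggle it via x ^ (1 << 7) = x ^ 128
→ 11010010101 = 1685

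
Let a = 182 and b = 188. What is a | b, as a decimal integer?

190

182 = 10110110
188 = 10111100
 OR → 10111110 = 190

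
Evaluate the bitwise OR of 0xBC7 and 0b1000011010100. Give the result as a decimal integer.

0xBC7 = 0101111000111
b = 1000011010100
 OR → 1101111010111 = 7127

7127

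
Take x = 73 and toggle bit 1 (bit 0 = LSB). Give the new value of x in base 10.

75

x = 0000001001001
bit 1 is currently 0; toggle it via x ^ (1 << 1) = x ^ 2
→ 0000001001011 = 75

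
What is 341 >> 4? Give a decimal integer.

341 = 101010101
shift right by 4 → 000010101 = 21
(equivalently, floor(341 / 16))

21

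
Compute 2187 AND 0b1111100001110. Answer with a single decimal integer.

2058

2187 = 0100010001011
b = 1111100001110
AND → 0100000001010 = 2058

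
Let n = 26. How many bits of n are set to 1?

3

26 = 11010
Count the 1s: 1 + 1 + 1 = 3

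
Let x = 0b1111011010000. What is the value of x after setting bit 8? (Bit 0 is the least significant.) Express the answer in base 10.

8144

x = 1111011010000
bit 8 is currently 0; set it via x | (1 << 8) = x | 256
→ 1111111010000 = 8144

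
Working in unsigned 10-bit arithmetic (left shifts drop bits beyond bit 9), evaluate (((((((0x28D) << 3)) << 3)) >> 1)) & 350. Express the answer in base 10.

0x28D = 1010001101
→ << 3 (mod 2^10) → 0001101000 = 104
→ << 3 (mod 2^10) → 1101000000 = 832
→ >> 1 → 0110100000 = 416
350 = 0101011110
→ & → 0100000000 = 256

256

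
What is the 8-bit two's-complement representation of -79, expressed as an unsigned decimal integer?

79 in 8 bits: 01001111
Invert: 10110000
Add 1:  10110001 = 177
(Check: 2^8 - 79 = 256 - 79 = 177.)

177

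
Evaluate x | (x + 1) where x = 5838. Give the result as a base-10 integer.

5839

x = 1011011001110 = 5838
x + 1 = 1011011001111
OR    = 1011011001111 = 5839
(x | (x + 1) sets the lowest cleared bit.)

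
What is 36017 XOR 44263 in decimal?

36017 = 1000110010110001
44263 = 1010110011100111
XOR → 0010000001010110 = 8278

8278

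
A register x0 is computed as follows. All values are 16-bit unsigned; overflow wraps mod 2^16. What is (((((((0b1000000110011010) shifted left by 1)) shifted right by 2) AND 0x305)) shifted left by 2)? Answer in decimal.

0b1000000110011010 = 1000000110011010
→ shifted left by 1 (mod 2^16) → 0000001100110100 = 820
→ shifted right by 2 → 0000000011001101 = 205
0x305 = 0000001100000101
→ AND → 0000000000000101 = 5
→ shifted left by 2 (mod 2^16) → 0000000000010100 = 20

20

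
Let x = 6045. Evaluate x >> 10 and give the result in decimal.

5

6045 = 1011110011101
shift right by 10 → 0000000000101 = 5
(equivalently, floor(6045 / 1024))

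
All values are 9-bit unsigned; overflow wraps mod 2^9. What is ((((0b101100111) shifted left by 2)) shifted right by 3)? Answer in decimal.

0b101100111 = 101100111
→ shifted left by 2 (mod 2^9) → 110011100 = 412
→ shifted right by 3 → 000110011 = 51

51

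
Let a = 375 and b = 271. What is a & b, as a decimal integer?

375 = 101110111
271 = 100001111
AND → 100000111 = 263

263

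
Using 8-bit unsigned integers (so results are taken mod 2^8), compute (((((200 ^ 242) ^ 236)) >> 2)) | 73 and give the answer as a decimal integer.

125

200 = 11001000
242 = 11110010
→ ^ → 00111010 = 58
236 = 11101100
→ ^ → 11010110 = 214
→ >> 2 → 00110101 = 53
73 = 01001001
→ | → 01111101 = 125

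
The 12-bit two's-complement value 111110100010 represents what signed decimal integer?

-94

pattern = 111110100010 (MSB is 1 ⇒ negative)
Invert: 000001011101, add 1 → 000001011110 = 94, so the value is -94.
(Equivalently: 4002 - 2^12 = 4002 - 4096 = -94.)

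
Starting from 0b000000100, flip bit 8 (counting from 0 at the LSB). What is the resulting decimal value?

260

x = 000000100
bit 8 is currently 0; toggle it via x ^ (1 << 8) = x ^ 256
→ 100000100 = 260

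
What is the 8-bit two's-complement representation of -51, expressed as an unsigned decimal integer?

205

51 in 8 bits: 00110011
Invert: 11001100
Add 1:  11001101 = 205
(Check: 2^8 - 51 = 256 - 51 = 205.)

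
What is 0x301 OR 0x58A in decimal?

1931

0x301 = 01100000001
0x58A = 10110001010
 OR → 11110001011 = 1931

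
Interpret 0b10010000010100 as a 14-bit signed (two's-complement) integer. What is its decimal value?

-7148

pattern = 10010000010100 (MSB is 1 ⇒ negative)
Invert: 01101111101011, add 1 → 01101111101100 = 7148, so the value is -7148.
(Equivalently: 9236 - 2^14 = 9236 - 16384 = -7148.)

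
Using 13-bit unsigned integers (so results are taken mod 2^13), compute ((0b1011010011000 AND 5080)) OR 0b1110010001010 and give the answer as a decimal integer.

7834

0b1011010011000 = 1011010011000
5080 = 1001111011000
→ AND → 1001010011000 = 4760
0b1110010001010 = 1110010001010
→ OR → 1111010011010 = 7834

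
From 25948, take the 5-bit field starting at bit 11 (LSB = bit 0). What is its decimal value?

v = 0110010101011100
Shift right by 11: 01100
Mask low 5 bits: 01100 = 12

12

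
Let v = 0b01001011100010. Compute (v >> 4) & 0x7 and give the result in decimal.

6

v = 01001011100010
Shift right by 4: 0100101110
Mask low 3 bits: 110 = 6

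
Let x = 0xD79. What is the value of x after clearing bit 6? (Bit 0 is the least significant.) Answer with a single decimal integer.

3385

x = 110101111001
bit 6 is currently 1; clear it via x & ~(1 << 6) = x & ~64
→ 110100111001 = 3385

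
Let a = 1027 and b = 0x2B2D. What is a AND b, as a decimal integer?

1

1027 = 00010000000011
0x2B2D = 10101100101101
AND → 00000000000001 = 1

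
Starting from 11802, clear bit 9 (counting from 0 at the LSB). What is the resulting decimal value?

11290

x = 0010111000011010
bit 9 is currently 1; clear it via x & ~(1 << 9) = x & ~512
→ 0010110000011010 = 11290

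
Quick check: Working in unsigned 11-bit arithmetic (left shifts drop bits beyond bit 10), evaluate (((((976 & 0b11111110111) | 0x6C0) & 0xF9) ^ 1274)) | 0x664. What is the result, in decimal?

976 = 01111010000
0b11111110111 = 11111110111
→ & → 01111010000 = 976
0x6C0 = 11011000000
→ | → 11111010000 = 2000
0xF9 = 00011111001
→ & → 00011010000 = 208
1274 = 10011111010
→ ^ → 10000101010 = 1066
0x664 = 11001100100
→ | → 11001101110 = 1646

1646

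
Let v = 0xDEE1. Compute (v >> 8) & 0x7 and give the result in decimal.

v = 1101111011100001
Shift right by 8: 11011110
Mask low 3 bits: 110 = 6

6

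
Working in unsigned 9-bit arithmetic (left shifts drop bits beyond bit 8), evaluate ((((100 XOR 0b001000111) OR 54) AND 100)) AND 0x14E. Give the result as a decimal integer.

100 = 001100100
0b001000111 = 001000111
→ XOR → 000100011 = 35
54 = 000110110
→ OR → 000110111 = 55
100 = 001100100
→ AND → 000100100 = 36
0x14E = 101001110
→ AND → 000000100 = 4

4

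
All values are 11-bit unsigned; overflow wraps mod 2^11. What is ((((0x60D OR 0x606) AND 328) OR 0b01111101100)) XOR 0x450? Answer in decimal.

1980

0x60D = 11000001101
0x606 = 11000000110
→ OR → 11000001111 = 1551
328 = 00101001000
→ AND → 00000001000 = 8
0b01111101100 = 01111101100
→ OR → 01111101100 = 1004
0x450 = 10001010000
→ XOR → 11110111100 = 1980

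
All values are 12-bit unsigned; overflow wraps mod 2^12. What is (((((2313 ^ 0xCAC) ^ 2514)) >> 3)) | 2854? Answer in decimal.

2313 = 100100001001
0xCAC = 110010101100
→ ^ → 010110100101 = 1445
2514 = 100111010010
→ ^ → 110001110111 = 3191
→ >> 3 → 000110001110 = 398
2854 = 101100100110
→ | → 101110101110 = 2990

2990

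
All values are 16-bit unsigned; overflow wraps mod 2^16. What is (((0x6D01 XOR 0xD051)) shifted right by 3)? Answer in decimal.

6058

0x6D01 = 0110110100000001
0xD051 = 1101000001010001
→ XOR → 1011110101010000 = 48464
→ shifted right by 3 → 0001011110101010 = 6058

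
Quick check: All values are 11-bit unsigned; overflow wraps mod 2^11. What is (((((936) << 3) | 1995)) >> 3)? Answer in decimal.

936 = 01110101000
→ << 3 (mod 2^11) → 10101000000 = 1344
1995 = 11111001011
→ | → 11111001011 = 1995
→ >> 3 → 00011111001 = 249

249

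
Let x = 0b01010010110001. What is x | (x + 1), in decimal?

5299

x = 1010010110001 = 5297
x + 1 = 1010010110010
OR    = 1010010110011 = 5299
(x | (x + 1) sets the lowest cleared bit.)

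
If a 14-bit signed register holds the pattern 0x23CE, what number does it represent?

pattern = 10001111001110 (MSB is 1 ⇒ negative)
Invert: 01110000110001, add 1 → 01110000110010 = 7218, so the value is -7218.
(Equivalently: 9166 - 2^14 = 9166 - 16384 = -7218.)

-7218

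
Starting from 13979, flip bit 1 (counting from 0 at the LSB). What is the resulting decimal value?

x = 11011010011011
bit 1 is currently 1; toggle it via x ^ (1 << 1) = x ^ 2
→ 11011010011001 = 13977

13977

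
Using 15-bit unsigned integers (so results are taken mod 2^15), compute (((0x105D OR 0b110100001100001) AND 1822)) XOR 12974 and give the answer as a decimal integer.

0x105D = 001000001011101
0b110100001100001 = 110100001100001
→ OR → 111100001111101 = 30845
1822 = 000011100011110
→ AND → 000000000011100 = 28
12974 = 011001010101110
→ XOR → 011001010110010 = 12978

12978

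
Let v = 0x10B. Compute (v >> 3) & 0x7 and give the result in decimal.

1

v = 100001011
Shift right by 3: 100001
Mask low 3 bits: 001 = 1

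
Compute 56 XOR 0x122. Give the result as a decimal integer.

282

56 = 000111000
0x122 = 100100010
XOR → 100011010 = 282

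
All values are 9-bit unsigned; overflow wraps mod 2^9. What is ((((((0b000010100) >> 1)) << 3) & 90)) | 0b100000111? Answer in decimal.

343

0b000010100 = 000010100
→ >> 1 → 000001010 = 10
→ << 3 (mod 2^9) → 001010000 = 80
90 = 001011010
→ & → 001010000 = 80
0b100000111 = 100000111
→ | → 101010111 = 343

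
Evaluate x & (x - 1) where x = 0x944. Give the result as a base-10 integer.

x = 100101000100 = 2372
x - 1 = 100101000011
AND   = 100101000000 = 2368
(x & (x - 1) clears the lowest set bit of x.)

2368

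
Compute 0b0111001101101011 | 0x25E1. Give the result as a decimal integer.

30699

a = 111001101101011
0x25E1 = 010010111100001
 OR → 111011111101011 = 30699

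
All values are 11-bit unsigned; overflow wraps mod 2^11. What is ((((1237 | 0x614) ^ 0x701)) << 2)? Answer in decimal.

1872

1237 = 10011010101
0x614 = 11000010100
→ | → 11011010101 = 1749
0x701 = 11100000001
→ ^ → 00111010100 = 468
→ << 2 (mod 2^11) → 11101010000 = 1872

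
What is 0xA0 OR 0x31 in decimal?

177

0xA0 = 10100000
0x31 = 00110001
 OR → 10110001 = 177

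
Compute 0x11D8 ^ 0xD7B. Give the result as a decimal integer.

0x11D8 = 1000111011000
0xD7B = 0110101111011
XOR → 1110010100011 = 7331

7331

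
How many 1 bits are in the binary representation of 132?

132 = 10000100
Count the 1s: 1 + 1 = 2

2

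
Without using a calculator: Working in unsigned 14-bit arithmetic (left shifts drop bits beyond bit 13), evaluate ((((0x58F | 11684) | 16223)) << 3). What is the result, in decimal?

0x58F = 00010110001111
11684 = 10110110100100
→ | → 10110110101111 = 11695
16223 = 11111101011111
→ | → 11111111111111 = 16383
→ << 3 (mod 2^14) → 11111111111000 = 16376

16376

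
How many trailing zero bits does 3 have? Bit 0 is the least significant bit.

0

3 = 11
Trailing zeros: 0, so the lowest set bit is bit 0 (value 1).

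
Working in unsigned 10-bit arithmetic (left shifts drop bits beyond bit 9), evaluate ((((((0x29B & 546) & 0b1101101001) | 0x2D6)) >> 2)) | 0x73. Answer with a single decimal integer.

0x29B = 1010011011
546 = 1000100010
→ & → 1000000010 = 514
0b1101101001 = 1101101001
→ & → 1000000000 = 512
0x2D6 = 1011010110
→ | → 1011010110 = 726
→ >> 2 → 0010110101 = 181
0x73 = 0001110011
→ | → 0011110111 = 247

247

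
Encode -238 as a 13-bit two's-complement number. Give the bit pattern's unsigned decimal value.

238 in 13 bits: 0000011101110
Invert: 1111100010001
Add 1:  1111100010010 = 7954
(Check: 2^13 - 238 = 8192 - 238 = 7954.)

7954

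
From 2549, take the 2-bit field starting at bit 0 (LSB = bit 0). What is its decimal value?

v = 0100111110101
Shift right by 0: 0100111110101
Mask low 2 bits: 01 = 1

1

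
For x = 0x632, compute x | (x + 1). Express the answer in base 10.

1587

x = 11000110010 = 1586
x + 1 = 11000110011
OR    = 11000110011 = 1587
(x | (x + 1) sets the lowest cleared bit.)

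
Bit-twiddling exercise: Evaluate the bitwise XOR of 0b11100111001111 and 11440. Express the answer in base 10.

a = 11100111001111
11440 = 10110010110000
XOR → 01010101111111 = 5503

5503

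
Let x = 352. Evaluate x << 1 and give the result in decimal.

704

352 = 0101100000
shift left by 1 → 1011000000 = 704
(equivalently, 352 × 2^1 = 352 × 2)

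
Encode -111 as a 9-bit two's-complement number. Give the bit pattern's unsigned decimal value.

401

111 in 9 bits: 001101111
Invert: 110010000
Add 1:  110010001 = 401
(Check: 2^9 - 111 = 512 - 111 = 401.)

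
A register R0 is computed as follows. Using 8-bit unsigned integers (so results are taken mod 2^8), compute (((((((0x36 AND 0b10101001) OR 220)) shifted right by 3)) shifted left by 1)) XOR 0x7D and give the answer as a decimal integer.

67

0x36 = 00110110
0b10101001 = 10101001
→ AND → 00100000 = 32
220 = 11011100
→ OR → 11111100 = 252
→ shifted right by 3 → 00011111 = 31
→ shifted left by 1 (mod 2^8) → 00111110 = 62
0x7D = 01111101
→ XOR → 01000011 = 67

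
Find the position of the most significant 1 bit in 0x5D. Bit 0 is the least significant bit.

6

0x5D = 1011101
The topmost 1 is at position 6 (since 2^6 = 64 ≤ 93 < 128).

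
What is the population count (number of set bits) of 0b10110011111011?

n = 10110011111011
Count the 1s: 1 + 1 + 1 + 1 + 1 + 1 + 1 + 1 + 1 + 1 = 10

10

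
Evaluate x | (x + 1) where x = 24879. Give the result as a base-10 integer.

24895

x = 110000100101111 = 24879
x + 1 = 110000100110000
OR    = 110000100111111 = 24895
(x | (x + 1) sets the lowest cleared bit.)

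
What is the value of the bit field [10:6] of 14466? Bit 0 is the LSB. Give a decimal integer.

v = 011100010000010
Shift right by 6: 011100010
Mask low 5 bits: 00010 = 2

2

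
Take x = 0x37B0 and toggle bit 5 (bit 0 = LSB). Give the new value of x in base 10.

x = 11011110110000
bit 5 is currently 1; toggle it via x ^ (1 << 5) = x ^ 32
→ 11011110010000 = 14224

14224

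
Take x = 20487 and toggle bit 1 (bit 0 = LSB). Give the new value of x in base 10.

x = 101000000000111
bit 1 is currently 1; toggle it via x ^ (1 << 1) = x ^ 2
→ 101000000000101 = 20485

20485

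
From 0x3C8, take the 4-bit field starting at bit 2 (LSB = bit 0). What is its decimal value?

v = 01111001000
Shift right by 2: 011110010
Mask low 4 bits: 0010 = 2

2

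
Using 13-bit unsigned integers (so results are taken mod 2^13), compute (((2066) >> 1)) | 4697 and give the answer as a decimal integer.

2066 = 0100000010010
→ >> 1 → 0010000001001 = 1033
4697 = 1001001011001
→ | → 1011001011001 = 5721

5721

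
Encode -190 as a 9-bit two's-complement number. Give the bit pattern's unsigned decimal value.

322

190 in 9 bits: 010111110
Invert: 101000001
Add 1:  101000010 = 322
(Check: 2^9 - 190 = 512 - 190 = 322.)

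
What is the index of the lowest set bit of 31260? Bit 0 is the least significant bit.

31260 = 111101000011100
Trailing zeros: 2, so the lowest set bit is bit 2 (value 4).

2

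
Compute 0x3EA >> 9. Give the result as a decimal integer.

0x3EA = 1111101010
shift right by 9 → 0000000001 = 1
(equivalently, floor(1002 / 512))

1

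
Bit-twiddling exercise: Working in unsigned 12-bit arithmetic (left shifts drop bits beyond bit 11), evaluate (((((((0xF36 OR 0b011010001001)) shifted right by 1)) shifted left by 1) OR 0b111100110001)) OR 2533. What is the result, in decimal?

0xF36 = 111100110110
0b011010001001 = 011010001001
→ OR → 111110111111 = 4031
→ shifted right by 1 → 011111011111 = 2015
→ shifted left by 1 (mod 2^12) → 111110111110 = 4030
0b111100110001 = 111100110001
→ OR → 111110111111 = 4031
2533 = 100111100101
→ OR → 111111111111 = 4095

4095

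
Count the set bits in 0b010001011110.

n = 10001011110
Count the 1s: 1 + 1 + 1 + 1 + 1 + 1 = 6

6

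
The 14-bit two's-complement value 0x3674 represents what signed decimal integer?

-2444

pattern = 11011001110100 (MSB is 1 ⇒ negative)
Invert: 00100110001011, add 1 → 00100110001100 = 2444, so the value is -2444.
(Equivalently: 13940 - 2^14 = 13940 - 16384 = -2444.)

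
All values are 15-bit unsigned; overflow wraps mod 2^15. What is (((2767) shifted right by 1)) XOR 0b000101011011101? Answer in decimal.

4026

2767 = 000101011001111
→ shifted right by 1 → 000010101100111 = 1383
0b000101011011101 = 000101011011101
→ XOR → 000111110111010 = 4026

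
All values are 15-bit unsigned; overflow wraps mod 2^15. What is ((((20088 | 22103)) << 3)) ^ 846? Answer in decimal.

28854

20088 = 100111001111000
22103 = 101011001010111
→ | → 101111001111111 = 24191
→ << 3 (mod 2^15) → 111001111111000 = 29688
846 = 000001101001110
→ ^ → 111000010110110 = 28854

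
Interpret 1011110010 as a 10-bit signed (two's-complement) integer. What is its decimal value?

-270

pattern = 1011110010 (MSB is 1 ⇒ negative)
Invert: 0100001101, add 1 → 0100001110 = 270, so the value is -270.
(Equivalently: 754 - 2^10 = 754 - 1024 = -270.)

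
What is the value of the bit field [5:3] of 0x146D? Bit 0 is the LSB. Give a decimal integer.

v = 01010001101101
Shift right by 3: 01010001101
Mask low 3 bits: 101 = 5

5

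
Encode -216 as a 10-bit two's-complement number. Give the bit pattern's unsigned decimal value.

808

216 in 10 bits: 0011011000
Invert: 1100100111
Add 1:  1100101000 = 808
(Check: 2^10 - 216 = 1024 - 216 = 808.)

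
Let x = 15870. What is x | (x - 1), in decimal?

15871

x = 11110111111110 = 15870
x - 1 = 11110111111101
OR    = 11110111111111 = 15871
(x | (x - 1) sets all bits below the lowest set bit.)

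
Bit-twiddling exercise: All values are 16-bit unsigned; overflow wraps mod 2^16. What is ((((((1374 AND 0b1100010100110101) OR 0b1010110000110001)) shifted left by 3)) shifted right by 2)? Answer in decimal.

6762

1374 = 0000010101011110
0b1100010100110101 = 1100010100110101
→ AND → 0000010100010100 = 1300
0b1010110000110001 = 1010110000110001
→ OR → 1010110100110101 = 44341
→ shifted left by 3 (mod 2^16) → 0110100110101000 = 27048
→ shifted right by 2 → 0001101001101010 = 6762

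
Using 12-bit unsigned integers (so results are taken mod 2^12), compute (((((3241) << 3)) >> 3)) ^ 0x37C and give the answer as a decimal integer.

981

3241 = 110010101001
→ << 3 (mod 2^12) → 010101001000 = 1352
→ >> 3 → 000010101001 = 169
0x37C = 001101111100
→ ^ → 001111010101 = 981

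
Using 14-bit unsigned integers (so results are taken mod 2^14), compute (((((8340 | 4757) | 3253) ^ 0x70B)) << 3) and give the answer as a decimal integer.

8340 = 10000010010100
4757 = 01001010010101
→ | → 11001010010101 = 12949
3253 = 00110010110101
→ | → 11111010110101 = 16053
0x70B = 00011100001011
→ ^ → 11100110111110 = 14782
→ << 3 (mod 2^14) → 00110111110000 = 3568

3568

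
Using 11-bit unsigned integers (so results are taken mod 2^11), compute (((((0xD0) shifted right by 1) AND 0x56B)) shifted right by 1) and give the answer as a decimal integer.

52

0xD0 = 00011010000
→ shifted right by 1 → 00001101000 = 104
0x56B = 10101101011
→ AND → 00001101000 = 104
→ shifted right by 1 → 00000110100 = 52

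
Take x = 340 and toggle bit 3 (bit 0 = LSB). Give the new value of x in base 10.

x = 0101010100
bit 3 is currently 0; toggle it via x ^ (1 << 3) = x ^ 8
→ 0101011100 = 348

348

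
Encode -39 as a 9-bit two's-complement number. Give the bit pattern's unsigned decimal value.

473

39 in 9 bits: 000100111
Invert: 111011000
Add 1:  111011001 = 473
(Check: 2^9 - 39 = 512 - 39 = 473.)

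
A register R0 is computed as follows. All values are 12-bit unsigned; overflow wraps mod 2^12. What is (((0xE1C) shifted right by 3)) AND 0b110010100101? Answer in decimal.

129

0xE1C = 111000011100
→ shifted right by 3 → 000111000011 = 451
0b110010100101 = 110010100101
→ AND → 000010000001 = 129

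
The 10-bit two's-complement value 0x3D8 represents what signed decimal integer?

pattern = 1111011000 (MSB is 1 ⇒ negative)
Invert: 0000100111, add 1 → 0000101000 = 40, so the value is -40.
(Equivalently: 984 - 2^10 = 984 - 1024 = -40.)

-40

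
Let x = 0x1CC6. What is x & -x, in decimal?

2

x = 1110011000110 = 7366
-x (two's complement) = …0001100111010
AND   = 0000000000010 = 2
(x & -x isolates the lowest set bit of x.)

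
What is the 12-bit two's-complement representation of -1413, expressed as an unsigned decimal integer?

2683

1413 in 12 bits: 010110000101
Invert: 101001111010
Add 1:  101001111011 = 2683
(Check: 2^12 - 1413 = 4096 - 1413 = 2683.)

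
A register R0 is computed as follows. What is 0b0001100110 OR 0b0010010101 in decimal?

a = 01100110
b = 10010101
 OR → 11110111 = 247

247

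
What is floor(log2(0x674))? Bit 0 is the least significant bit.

10

0x674 = 11001110100
The topmost 1 is at position 10 (since 2^10 = 1024 ≤ 1652 < 2048).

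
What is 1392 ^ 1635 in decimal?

1392 = 10101110000
1635 = 11001100011
XOR → 01100010011 = 787

787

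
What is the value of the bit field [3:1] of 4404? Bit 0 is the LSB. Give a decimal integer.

2

v = 1000100110100
Shift right by 1: 100010011010
Mask low 3 bits: 010 = 2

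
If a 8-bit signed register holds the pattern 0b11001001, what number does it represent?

-55

pattern = 11001001 (MSB is 1 ⇒ negative)
Invert: 00110110, add 1 → 00110111 = 55, so the value is -55.
(Equivalently: 201 - 2^8 = 201 - 256 = -55.)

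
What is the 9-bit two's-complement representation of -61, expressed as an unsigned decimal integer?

61 in 9 bits: 000111101
Invert: 111000010
Add 1:  111000011 = 451
(Check: 2^9 - 61 = 512 - 61 = 451.)

451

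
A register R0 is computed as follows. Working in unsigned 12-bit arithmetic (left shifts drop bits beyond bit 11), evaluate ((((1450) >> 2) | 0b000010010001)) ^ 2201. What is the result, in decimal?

1450 = 010110101010
→ >> 2 → 000101101010 = 362
0b000010010001 = 000010010001
→ | → 000111111011 = 507
2201 = 100010011001
→ ^ → 100101100010 = 2402

2402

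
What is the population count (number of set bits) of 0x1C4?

0x1C4 = 111000100
Count the 1s: 1 + 1 + 1 + 1 = 4

4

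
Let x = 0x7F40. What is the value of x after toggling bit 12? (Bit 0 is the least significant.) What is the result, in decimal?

28480

x = 0111111101000000
bit 12 is currently 1; toggle it via x ^ (1 << 12) = x ^ 4096
→ 0110111101000000 = 28480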